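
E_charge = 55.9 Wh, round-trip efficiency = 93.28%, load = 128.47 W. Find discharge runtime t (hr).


Step 1: E_discharge = eta/100 * E_charge = 93.28/100 * 55.9 = 52.144 Wh
Step 2: t = E_discharge / P = 52.144 / 128.47 = 0.4059 hr

0.4059 hr


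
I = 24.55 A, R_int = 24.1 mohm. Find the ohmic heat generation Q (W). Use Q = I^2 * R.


Convert: R = 24.1 mohm = 0.0241 ohm
Q = I^2 * R = 24.55^2 * 0.0241 = 14.53 W

14.53 W


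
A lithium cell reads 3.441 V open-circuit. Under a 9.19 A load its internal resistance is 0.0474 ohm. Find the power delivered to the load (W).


Step 1: V_terminal = OCV - I*R = 3.441 - 9.19 * 0.0474 = 3.0054 V
Step 2: P_out = V_terminal * I = 3.0054 * 9.19 = 27.62 W

27.62 W


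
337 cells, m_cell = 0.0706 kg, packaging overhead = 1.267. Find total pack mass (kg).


Cell mass sum = 337 * 0.0706 = 23.792 kg
With overhead 1.267: m_pack = 23.792 * 1.267 = 30.14 kg

30.14 kg


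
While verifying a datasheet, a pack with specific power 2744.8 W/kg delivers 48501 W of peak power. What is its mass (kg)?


m = P / SP = 48501 / 2744.8 = 17.67 kg

17.67 kg


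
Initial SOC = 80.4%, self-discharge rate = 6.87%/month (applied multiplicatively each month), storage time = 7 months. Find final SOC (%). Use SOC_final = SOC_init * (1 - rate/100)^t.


Monthly retention factor = 1 - 6.87/100 = 0.9313
Over 7 months: factor^7 = 0.60761
SOC_final = 80.4 * 0.60761 = 48.85%

48.85%


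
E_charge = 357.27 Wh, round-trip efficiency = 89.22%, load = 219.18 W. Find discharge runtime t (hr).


Step 1: E_discharge = eta/100 * E_charge = 89.22/100 * 357.27 = 318.76 Wh
Step 2: t = E_discharge / P = 318.76 / 219.18 = 1.454 hr

1.454 hr


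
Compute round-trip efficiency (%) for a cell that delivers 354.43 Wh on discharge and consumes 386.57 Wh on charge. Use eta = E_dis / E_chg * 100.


Round-trip efficiency = 354.43/386.57 * 100% = 91.69%

91.69%


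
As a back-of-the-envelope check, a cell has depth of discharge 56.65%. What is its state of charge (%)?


SOC = 100 - DOD = 100 - 56.65 = 43.35%

43.35%


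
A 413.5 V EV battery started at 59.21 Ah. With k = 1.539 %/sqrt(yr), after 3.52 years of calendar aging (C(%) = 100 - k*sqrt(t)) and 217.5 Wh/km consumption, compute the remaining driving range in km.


Step 1: capacity retention = 100 - 1.539 * sqrt(3.52) = 100 - 1.539 * 1.8762 = 97.113%
Step 2: C_now = 59.21 * 97.113/100 = 57.501 Ah
Step 3: E_pack = V * C_now = 413.5 * 57.501 = 23777 Wh
Step 4: range = E_pack / consumption = 23777 / 217.5 = 109.3 km

109.3 km


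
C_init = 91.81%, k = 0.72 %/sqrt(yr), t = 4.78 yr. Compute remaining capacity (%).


Step 1: sqrt(4.78 yr) = 2.1863
Step 2: drop = 0.72 * 2.1863 = 1.5741
Step 3: C_final = 91.81 - 1.5741 = 90.24%

90.24%


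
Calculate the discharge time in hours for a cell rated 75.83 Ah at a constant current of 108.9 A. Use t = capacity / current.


t = capacity / current = 75.83 / 108.9 = 0.6963 hr

0.6963 hr


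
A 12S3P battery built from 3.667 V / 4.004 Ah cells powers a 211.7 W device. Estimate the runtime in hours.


Step 1: E_pack = Ns * V_cell * Np * C_cell = 12 * 3.667 * 3 * 4.004 = 528.58 Wh
Step 2: t = E_pack / P = 528.58 / 211.7 = 2.497 hr

2.497 hr


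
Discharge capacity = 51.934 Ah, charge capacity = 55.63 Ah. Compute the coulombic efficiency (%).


Coulombic efficiency = 51.934/55.63 * 100% = 93.36%

93.36%


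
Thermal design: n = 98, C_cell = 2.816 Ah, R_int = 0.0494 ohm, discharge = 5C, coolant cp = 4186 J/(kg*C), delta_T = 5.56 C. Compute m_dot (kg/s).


Step 1: I = 5 * 2.816 = 14.08 A
Step 2: Q_cell = I^2 * R = 14.08^2 * 0.0494 = 9.7934 W
Step 3: Q_total = 98 * 9.7934 = 959.75 W
Step 4: m_dot = Q_total / (cp * dT) = 959.75 / (4186 * 5.56) = 0.04124 kg/s

0.04124 kg/s


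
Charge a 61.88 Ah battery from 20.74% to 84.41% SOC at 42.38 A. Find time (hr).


Step 1: dSOC = 84.41% - 20.74% = 63.67%
Step 2: delta_Ah = 61.88 * 63.67 / 100 = 39.399 Ah
Step 3: t = 39.399 / 42.38 = 0.9297 hr

0.9297 hr


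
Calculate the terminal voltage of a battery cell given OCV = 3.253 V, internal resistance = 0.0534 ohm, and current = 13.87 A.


IR drop = 13.87 * 0.0534 = 0.74066 V
V = 3.253 - 0.74066 = 2.512 V

2.512 V


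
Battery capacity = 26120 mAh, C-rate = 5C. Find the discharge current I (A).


Convert: capacity = 26120 mAh = 26.12 Ah
At 5C: I = 5 * 26.12 Ah = 130.6 A

130.6 A


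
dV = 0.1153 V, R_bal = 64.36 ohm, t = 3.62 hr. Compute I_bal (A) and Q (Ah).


I_bal = dV / R = 0.1153 / 64.36 = 0.0017915 A
Q = I_bal * t = 0.0017915 * 3.62 = 0.006485 Ah

I=0.0017915 A, Q=0.006485 Ah


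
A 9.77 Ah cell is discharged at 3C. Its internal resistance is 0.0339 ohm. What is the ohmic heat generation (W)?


Step 1: I = C_rate * capacity = 3 * 9.77 = 29.31 A
Step 2: Q = I^2 * R = 29.31^2 * 0.0339 = 859.08 * 0.0339 = 29.12 W

29.12 W


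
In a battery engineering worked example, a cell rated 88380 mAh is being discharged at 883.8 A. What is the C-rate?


Convert: capacity = 88380 mAh = 88.38 Ah
C_rate = I / capacity = 883.8 / 88.38 = 10C

10C


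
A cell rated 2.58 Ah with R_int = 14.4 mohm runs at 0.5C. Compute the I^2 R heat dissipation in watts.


Convert: R = 14.4 mohm = 0.0144 ohm
Step 1: I = C_rate * capacity = 0.5 * 2.58 = 1.29 A
Step 2: Q = I^2 * R = 1.29^2 * 0.0144 = 1.6641 * 0.0144 = 0.02396 W

0.02396 W


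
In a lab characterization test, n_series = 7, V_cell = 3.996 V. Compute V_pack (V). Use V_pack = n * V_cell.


V_pack = n * V_cell = 7 * 3.996 = 27.972 V

27.972 V


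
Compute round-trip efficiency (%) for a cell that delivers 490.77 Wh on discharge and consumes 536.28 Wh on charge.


Round-trip efficiency = 490.77/536.28 * 100% = 91.51%

91.51%


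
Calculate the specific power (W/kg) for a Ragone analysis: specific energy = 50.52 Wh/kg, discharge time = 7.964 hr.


Specific power = 50.52 Wh/kg / 7.964 hr = 6.344 W/kg

6.344 W/kg


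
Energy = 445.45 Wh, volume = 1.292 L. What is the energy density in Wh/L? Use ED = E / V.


ED = E / V = 445.45 / 1.292 = 344.8 Wh/L

344.8 Wh/L


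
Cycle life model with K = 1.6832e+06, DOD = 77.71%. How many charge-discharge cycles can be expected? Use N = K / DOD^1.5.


DOD^1.5 = 685.04
N = K / DOD^1.5 = 1.6832e+06 / 685.04 = 2457

2457 cycles


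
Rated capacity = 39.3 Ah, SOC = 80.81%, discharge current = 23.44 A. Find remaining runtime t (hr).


Step 1: remaining = SOC/100 * C_total = 80.81/100 * 39.3 = 31.758 Ah
Step 2: t = remaining / I = 31.758 / 23.44 = 1.355 hr

1.355 hr


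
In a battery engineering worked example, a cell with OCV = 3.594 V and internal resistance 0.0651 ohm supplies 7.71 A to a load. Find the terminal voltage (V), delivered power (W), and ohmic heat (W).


Step 1: V_terminal = OCV - I*R = 3.594 - 7.71 * 0.0651 = 3.0921 V
Step 2: P_out = V_terminal * I = 3.0921 * 7.71 = 23.84 W
Step 3: Q = I^2 * R = 7.71^2 * 0.0651 = 3.870 W

V=3.0921 V, P=23.84 W, Q=3.870 W


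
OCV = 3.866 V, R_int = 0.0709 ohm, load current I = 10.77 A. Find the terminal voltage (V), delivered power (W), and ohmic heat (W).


Step 1: V_terminal = OCV - I*R = 3.866 - 10.77 * 0.0709 = 3.1024 V
Step 2: P_out = V_terminal * I = 3.1024 * 10.77 = 33.41 W
Step 3: Q = I^2 * R = 10.77^2 * 0.0709 = 8.224 W

V=3.1024 V, P=33.41 W, Q=8.224 W


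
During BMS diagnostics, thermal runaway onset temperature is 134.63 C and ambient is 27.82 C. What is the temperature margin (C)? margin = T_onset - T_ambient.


margin = T_onset - T_ambient = 134.63 - 27.82 = 106.81 C

106.81 C


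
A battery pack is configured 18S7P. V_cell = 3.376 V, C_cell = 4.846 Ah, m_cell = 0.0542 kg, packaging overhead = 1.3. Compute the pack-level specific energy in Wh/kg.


Step 1: V_pack = 18 * 3.376 = 60.768 V
Step 2: C_pack = 7 * 4.846 = 33.922 Ah
Step 3: E_pack = V_pack * C_pack = 60.768 * 33.922 = 2061.4 Wh
Step 4: m_pack = 18 * 7 * 0.0542 * 1.3 = 8.878 kg
Step 5: ED = E_pack / m_pack = 2061.4 / 8.878 = 232.2 Wh/kg

232.2 Wh/kg


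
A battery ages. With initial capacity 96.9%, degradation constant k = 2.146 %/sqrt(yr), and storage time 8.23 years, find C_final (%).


Step 1: sqrt(8.23 yr) = 2.8688
Step 2: drop = 2.146 * 2.8688 = 6.1564
Step 3: C_final = 96.9 - 6.1564 = 90.74%

90.74%


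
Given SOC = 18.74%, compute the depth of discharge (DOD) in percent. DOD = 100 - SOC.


Complement of SOC: DOD = 100% - 18.74% = 81.26%

81.26%


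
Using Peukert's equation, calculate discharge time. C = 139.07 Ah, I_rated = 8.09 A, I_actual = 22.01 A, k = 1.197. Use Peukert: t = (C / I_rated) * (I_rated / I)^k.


t_rated = C / I_rated = 139.07 / 8.09 = 17.19 hr
(I_rated/I)^k = (0.36756)^1.197 = 0.30179
t = t_rated * (I_rated/I)^k = 17.19 * 0.30179 = 5.188 hr

5.188 hr


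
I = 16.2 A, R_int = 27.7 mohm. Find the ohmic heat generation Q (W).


Convert: R = 27.7 mohm = 0.0277 ohm
I^2 = 262.44
Q = 262.44 * 0.0277 = 7.270 W

7.270 W


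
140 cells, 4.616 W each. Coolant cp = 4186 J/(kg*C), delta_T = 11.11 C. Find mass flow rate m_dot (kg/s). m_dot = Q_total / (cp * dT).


Step 1: Total heat Q = 140 * 4.616 W = 646.24 W
Step 2: denom = cp * dT = 4186 * 11.11 = 46506
Step 3: m_dot = 646.24 / 46506 = 0.01390 kg/s

0.01390 kg/s


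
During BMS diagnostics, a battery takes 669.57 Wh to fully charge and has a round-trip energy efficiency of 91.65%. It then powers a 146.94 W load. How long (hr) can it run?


Step 1: E_discharge = eta/100 * E_charge = 91.65/100 * 669.57 = 613.66 Wh
Step 2: t = E_discharge / P = 613.66 / 146.94 = 4.176 hr

4.176 hr


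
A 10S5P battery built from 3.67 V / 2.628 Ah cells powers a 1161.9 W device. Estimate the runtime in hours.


Step 1: E_pack = Ns * V_cell * Np * C_cell = 10 * 3.67 * 5 * 2.628 = 482.24 Wh
Step 2: t = E_pack / P = 482.24 / 1161.9 = 0.4150 hr

0.4150 hr


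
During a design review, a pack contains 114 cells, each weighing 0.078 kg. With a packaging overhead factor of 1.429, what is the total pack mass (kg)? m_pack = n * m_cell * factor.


m_pack = n * m_cell * overhead = 114 * 0.078 * 1.429 = 12.71 kg

12.71 kg


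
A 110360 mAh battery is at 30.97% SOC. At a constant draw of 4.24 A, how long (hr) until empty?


Convert: C_total = 110360 mAh = 110.36 Ah
Step 1: remaining = SOC/100 * C_total = 30.97/100 * 110.36 = 34.178 Ah
Step 2: t = remaining / I = 34.178 / 4.24 = 8.061 hr

8.061 hr


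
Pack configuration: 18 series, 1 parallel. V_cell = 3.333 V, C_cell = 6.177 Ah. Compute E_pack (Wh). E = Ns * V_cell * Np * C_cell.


E = Ns * Vcell * Np * Ccell = 18 * 3.333 * 1 * 6.177 = 370.6 Wh

370.6 Wh


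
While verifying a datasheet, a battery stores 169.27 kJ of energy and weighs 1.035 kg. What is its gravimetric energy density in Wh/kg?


Convert: E = 169.27 kJ = 47.019 Wh
ED = E / m = 47.019 / 1.035 = 45.43 Wh/kg

45.43 Wh/kg


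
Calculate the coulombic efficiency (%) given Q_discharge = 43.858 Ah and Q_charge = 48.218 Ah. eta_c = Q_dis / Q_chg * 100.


Coulombic efficiency = 43.858/48.218 * 100% = 90.96%

90.96%


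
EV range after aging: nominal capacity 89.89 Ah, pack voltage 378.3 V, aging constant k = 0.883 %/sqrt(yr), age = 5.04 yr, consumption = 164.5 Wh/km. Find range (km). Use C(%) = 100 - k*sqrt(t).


Step 1: capacity retention = 100 - 0.883 * sqrt(5.04) = 100 - 0.883 * 2.245 = 98.018%
Step 2: C_now = 89.89 * 98.018/100 = 88.108 Ah
Step 3: E_pack = V * C_now = 378.3 * 88.108 = 33331 Wh
Step 4: range = E_pack / consumption = 33331 / 164.5 = 202.6 km

202.6 km


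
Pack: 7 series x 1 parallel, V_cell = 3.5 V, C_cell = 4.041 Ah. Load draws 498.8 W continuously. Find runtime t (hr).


Step 1: E_pack = Ns * V_cell * Np * C_cell = 7 * 3.5 * 1 * 4.041 = 99.005 Wh
Step 2: t = E_pack / P = 99.005 / 498.8 = 0.1985 hr

0.1985 hr


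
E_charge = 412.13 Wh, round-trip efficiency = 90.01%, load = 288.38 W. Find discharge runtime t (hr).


Step 1: E_discharge = eta/100 * E_charge = 90.01/100 * 412.13 = 370.96 Wh
Step 2: t = E_discharge / P = 370.96 / 288.38 = 1.286 hr

1.286 hr


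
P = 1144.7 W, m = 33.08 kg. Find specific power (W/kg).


Specific power = 1144.7 W / 33.08 kg = 34.60 W/kg

34.60 W/kg


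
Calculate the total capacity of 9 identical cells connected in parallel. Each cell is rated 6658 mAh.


Convert: C_cell = 6658 mAh = 6.658 Ah
C_total = 9 * 6.658 = 59.922 Ah

59.922 Ah


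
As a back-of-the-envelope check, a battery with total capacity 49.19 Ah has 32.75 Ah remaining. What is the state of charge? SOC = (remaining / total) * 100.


SOC = (remaining / total) * 100 = (32.75 / 49.19) * 100 = 66.58%

66.58%


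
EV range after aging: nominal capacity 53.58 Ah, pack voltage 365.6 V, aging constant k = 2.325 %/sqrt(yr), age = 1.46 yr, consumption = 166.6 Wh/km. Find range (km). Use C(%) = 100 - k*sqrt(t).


Step 1: capacity retention = 100 - 2.325 * sqrt(1.46) = 100 - 2.325 * 1.2083 = 97.191%
Step 2: C_now = 53.58 * 97.191/100 = 52.075 Ah
Step 3: E_pack = V * C_now = 365.6 * 52.075 = 19039 Wh
Step 4: range = E_pack / consumption = 19039 / 166.6 = 114.3 km

114.3 km


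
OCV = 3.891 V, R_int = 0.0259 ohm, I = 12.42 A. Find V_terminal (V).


IR drop = 12.42 * 0.0259 = 0.32168 V
V = 3.891 - 0.32168 = 3.569 V

3.569 V


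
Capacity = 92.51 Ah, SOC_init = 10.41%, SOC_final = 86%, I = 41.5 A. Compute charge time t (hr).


Step 1: dSOC = 86% - 10.41% = 75.59%
Step 2: delta_Ah = 92.51 * 75.59 / 100 = 69.928 Ah
Step 3: t = 69.928 / 41.5 = 1.685 hr

1.685 hr


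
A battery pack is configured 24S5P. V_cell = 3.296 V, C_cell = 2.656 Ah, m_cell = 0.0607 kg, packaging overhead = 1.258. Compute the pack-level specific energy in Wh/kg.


Step 1: V_pack = 24 * 3.296 = 79.104 V
Step 2: C_pack = 5 * 2.656 = 13.28 Ah
Step 3: E_pack = V_pack * C_pack = 79.104 * 13.28 = 1050.5 Wh
Step 4: m_pack = 24 * 5 * 0.0607 * 1.258 = 9.1633 kg
Step 5: ED = E_pack / m_pack = 1050.5 / 9.1633 = 114.6 Wh/kg

114.6 Wh/kg


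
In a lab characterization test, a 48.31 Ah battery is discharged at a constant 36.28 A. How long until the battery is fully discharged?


t = capacity / current = 48.31 / 36.28 = 1.332 hr

1.332 hr


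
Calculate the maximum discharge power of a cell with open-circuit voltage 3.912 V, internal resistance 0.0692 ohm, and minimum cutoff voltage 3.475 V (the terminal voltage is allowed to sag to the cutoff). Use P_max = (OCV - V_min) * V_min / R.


dV = OCV - V_min = 0.437 V (so I_max = dV / R)
P_max = dV * V_min / R = 0.437 * 3.475 / 0.0692 = 21.94 W

21.94 W


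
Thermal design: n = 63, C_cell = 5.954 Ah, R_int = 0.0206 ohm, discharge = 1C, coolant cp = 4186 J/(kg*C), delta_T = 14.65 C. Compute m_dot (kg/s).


Step 1: I = 1 * 5.954 = 5.954 A
Step 2: Q_cell = I^2 * R = 5.954^2 * 0.0206 = 0.73027 W
Step 3: Q_total = 63 * 0.73027 = 46.007 W
Step 4: m_dot = Q_total / (cp * dT) = 46.007 / (4186 * 14.65) = 7.502e-04 kg/s

7.502e-04 kg/s


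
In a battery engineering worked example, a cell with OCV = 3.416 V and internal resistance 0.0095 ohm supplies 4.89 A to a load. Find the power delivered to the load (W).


Step 1: V_terminal = OCV - I*R = 3.416 - 4.89 * 0.0095 = 3.3695 V
Step 2: P_out = V_terminal * I = 3.3695 * 4.89 = 16.48 W

16.48 W


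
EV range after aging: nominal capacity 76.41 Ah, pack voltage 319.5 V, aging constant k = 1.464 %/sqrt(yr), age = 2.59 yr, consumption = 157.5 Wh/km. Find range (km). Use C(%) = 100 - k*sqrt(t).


Step 1: capacity retention = 100 - 1.464 * sqrt(2.59) = 100 - 1.464 * 1.6093 = 97.644%
Step 2: C_now = 76.41 * 97.644/100 = 74.61 Ah
Step 3: E_pack = V * C_now = 319.5 * 74.61 = 23838 Wh
Step 4: range = E_pack / consumption = 23838 / 157.5 = 151.4 km

151.4 km


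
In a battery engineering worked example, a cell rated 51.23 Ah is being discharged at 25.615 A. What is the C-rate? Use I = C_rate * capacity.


C_rate = I / capacity = 25.615 / 51.23 = 0.5C

0.5C


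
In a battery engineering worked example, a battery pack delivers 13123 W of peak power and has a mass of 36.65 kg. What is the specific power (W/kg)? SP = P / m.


Specific power = 13123 W / 36.65 kg = 358.1 W/kg

358.1 W/kg


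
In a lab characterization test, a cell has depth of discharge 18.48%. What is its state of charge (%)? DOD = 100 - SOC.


SOC = 100 - DOD = 100 - 18.48 = 81.52%

81.52%


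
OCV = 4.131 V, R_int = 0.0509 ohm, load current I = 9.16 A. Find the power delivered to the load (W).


Step 1: V_terminal = OCV - I*R = 4.131 - 9.16 * 0.0509 = 3.6648 V
Step 2: P_out = V_terminal * I = 3.6648 * 9.16 = 33.57 W

33.57 W


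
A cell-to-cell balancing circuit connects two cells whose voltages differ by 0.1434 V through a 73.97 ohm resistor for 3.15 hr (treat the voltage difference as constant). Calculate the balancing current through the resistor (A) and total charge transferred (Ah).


I_bal = dV / R = 0.1434 / 73.97 = 0.0019386 A
Q = I_bal * t = 0.0019386 * 3.15 = 0.006107 Ah

I=0.0019386 A, Q=0.006107 Ah


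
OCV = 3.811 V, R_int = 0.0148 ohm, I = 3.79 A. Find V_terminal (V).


V = OCV - I*R = 3.811 - 3.79 * 0.0148 = 3.755 V

3.755 V


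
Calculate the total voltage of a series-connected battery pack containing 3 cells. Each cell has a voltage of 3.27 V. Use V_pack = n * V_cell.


V_pack = n * V_cell = 3 * 3.27 = 9.81 V

9.81 V


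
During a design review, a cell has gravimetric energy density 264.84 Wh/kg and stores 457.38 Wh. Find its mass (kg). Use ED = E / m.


m = E / ED = 457.38 / 264.84 = 1.727 kg

1.727 kg


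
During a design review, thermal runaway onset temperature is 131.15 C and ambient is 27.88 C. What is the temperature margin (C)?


margin = T_onset - T_ambient = 131.15 - 27.88 = 103.27 C

103.27 C


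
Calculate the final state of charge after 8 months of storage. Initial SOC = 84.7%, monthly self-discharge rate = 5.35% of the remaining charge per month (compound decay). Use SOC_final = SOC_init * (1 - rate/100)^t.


Monthly retention factor = 1 - 5.35/100 = 0.9465
Over 8 months: factor^8 = 0.64412
SOC_final = 84.7 * 0.64412 = 54.56%

54.56%


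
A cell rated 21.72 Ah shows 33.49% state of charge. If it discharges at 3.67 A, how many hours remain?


Step 1: remaining = SOC/100 * C_total = 33.49/100 * 21.72 = 7.274 Ah
Step 2: t = remaining / I = 7.274 / 3.67 = 1.982 hr

1.982 hr


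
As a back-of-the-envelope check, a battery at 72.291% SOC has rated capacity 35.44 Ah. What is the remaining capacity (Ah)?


remaining = SOC / 100 * total = 72.291 / 100 * 35.44 = 25.62 Ah

25.62 Ah


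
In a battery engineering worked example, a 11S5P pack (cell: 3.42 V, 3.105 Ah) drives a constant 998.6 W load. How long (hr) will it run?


Step 1: E_pack = Ns * V_cell * Np * C_cell = 11 * 3.42 * 5 * 3.105 = 584.05 Wh
Step 2: t = E_pack / P = 584.05 / 998.6 = 0.5849 hr

0.5849 hr


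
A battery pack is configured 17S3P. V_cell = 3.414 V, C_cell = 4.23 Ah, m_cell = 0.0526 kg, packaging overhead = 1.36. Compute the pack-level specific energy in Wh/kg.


Step 1: V_pack = 17 * 3.414 = 58.038 V
Step 2: C_pack = 3 * 4.23 = 12.69 Ah
Step 3: E_pack = V_pack * C_pack = 58.038 * 12.69 = 736.5 Wh
Step 4: m_pack = 17 * 3 * 0.0526 * 1.36 = 3.6483 kg
Step 5: ED = E_pack / m_pack = 736.5 / 3.6483 = 201.9 Wh/kg

201.9 Wh/kg


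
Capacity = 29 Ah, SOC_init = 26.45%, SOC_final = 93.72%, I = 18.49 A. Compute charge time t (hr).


delta_Ah = 29 * (93.72 - 26.45) / 100 = 19.508 Ah
t = delta_Ah / I = 19.508 / 18.49 = 1.055 hr

1.055 hr


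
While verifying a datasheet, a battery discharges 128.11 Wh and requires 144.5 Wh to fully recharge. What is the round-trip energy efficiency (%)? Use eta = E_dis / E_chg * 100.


eta_e = E_dis / E_chg * 100 = 128.11 / 144.5 * 100 = 88.66%

88.66%


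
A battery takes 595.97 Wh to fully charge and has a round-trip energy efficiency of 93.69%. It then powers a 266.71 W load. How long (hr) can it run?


Step 1: E_discharge = eta/100 * E_charge = 93.69/100 * 595.97 = 558.36 Wh
Step 2: t = E_discharge / P = 558.36 / 266.71 = 2.094 hr

2.094 hr


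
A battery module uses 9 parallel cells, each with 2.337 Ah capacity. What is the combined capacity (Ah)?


Parallel capacities add: 9 * 2.337 Ah = 21.033 Ah

21.033 Ah


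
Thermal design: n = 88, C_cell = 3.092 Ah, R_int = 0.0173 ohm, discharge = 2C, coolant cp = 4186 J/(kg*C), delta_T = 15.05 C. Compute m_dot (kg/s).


Step 1: I = 2 * 3.092 = 6.184 A
Step 2: Q_cell = I^2 * R = 6.184^2 * 0.0173 = 0.66158 W
Step 3: Q_total = 88 * 0.66158 = 58.219 W
Step 4: m_dot = Q_total / (cp * dT) = 58.219 / (4186 * 15.05) = 9.241e-04 kg/s

9.241e-04 kg/s


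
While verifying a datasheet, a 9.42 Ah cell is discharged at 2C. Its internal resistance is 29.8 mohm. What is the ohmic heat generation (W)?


Convert: R = 29.8 mohm = 0.0298 ohm
Step 1: I = C_rate * capacity = 2 * 9.42 = 18.84 A
Step 2: Q = I^2 * R = 18.84^2 * 0.0298 = 354.95 * 0.0298 = 10.58 W

10.58 W


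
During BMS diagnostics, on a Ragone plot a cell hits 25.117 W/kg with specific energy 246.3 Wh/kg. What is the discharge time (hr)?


t = E / P = 246.3 / 25.117 = 9.806 hr

9.806 hr


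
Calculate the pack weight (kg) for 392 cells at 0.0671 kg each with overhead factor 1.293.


m_pack = n * m_cell * overhead = 392 * 0.0671 * 1.293 = 34.01 kg

34.01 kg


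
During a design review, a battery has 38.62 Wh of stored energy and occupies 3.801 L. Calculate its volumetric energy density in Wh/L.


ED = E / V = 38.62 / 3.801 = 10.16 Wh/L

10.16 Wh/L


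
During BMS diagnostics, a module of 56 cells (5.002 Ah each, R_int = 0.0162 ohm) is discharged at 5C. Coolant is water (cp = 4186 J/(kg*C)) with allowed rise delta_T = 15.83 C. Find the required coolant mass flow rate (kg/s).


Step 1: I = 5 * 5.002 = 25.01 A
Step 2: Q_cell = I^2 * R = 25.01^2 * 0.0162 = 10.133 W
Step 3: Q_total = 56 * 10.133 = 567.45 W
Step 4: m_dot = Q_total / (cp * dT) = 567.45 / (4186 * 15.83) = 0.008563 kg/s

0.008563 kg/s


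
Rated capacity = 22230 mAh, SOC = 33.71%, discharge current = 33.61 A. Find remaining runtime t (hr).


Convert: C_total = 22230 mAh = 22.23 Ah
Step 1: remaining = SOC/100 * C_total = 33.71/100 * 22.23 = 7.4937 Ah
Step 2: t = remaining / I = 7.4937 / 33.61 = 0.2230 hr

0.2230 hr


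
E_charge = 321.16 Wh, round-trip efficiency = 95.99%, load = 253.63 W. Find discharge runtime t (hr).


Step 1: E_discharge = eta/100 * E_charge = 95.99/100 * 321.16 = 308.28 Wh
Step 2: t = E_discharge / P = 308.28 / 253.63 = 1.215 hr

1.215 hr


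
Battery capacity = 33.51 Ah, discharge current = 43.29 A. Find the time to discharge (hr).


Runtime = 33.51 Ah / 43.29 A = 0.7741 hr

0.7741 hr


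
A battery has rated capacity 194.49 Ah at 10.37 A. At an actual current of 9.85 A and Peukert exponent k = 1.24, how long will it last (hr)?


Step 1: t_rated = C / I_rated = 194.49 / 10.37 = 18.755 hr
Step 2: ratio = 10.37 / 9.85 = 1.0528
Step 3: ratio^k = 1.0528^1.24 = 1.0659
Step 4: t = t_rated * ratio^k = 18.755 * 1.0659 = 19.99 hr

19.99 hr


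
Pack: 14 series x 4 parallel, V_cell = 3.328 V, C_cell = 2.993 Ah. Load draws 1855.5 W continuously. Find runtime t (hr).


Step 1: E_pack = Ns * V_cell * Np * C_cell = 14 * 3.328 * 4 * 2.993 = 557.8 Wh
Step 2: t = E_pack / P = 557.8 / 1855.5 = 0.3006 hr

0.3006 hr


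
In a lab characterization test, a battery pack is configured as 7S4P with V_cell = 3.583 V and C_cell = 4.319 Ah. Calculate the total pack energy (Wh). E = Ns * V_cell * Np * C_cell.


E = Ns * Vcell * Np * Ccell = 7 * 3.583 * 4 * 4.319 = 433.3 Wh

433.3 Wh


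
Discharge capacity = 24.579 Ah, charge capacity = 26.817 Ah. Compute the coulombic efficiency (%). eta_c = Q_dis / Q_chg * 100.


Coulombic efficiency = 24.579/26.817 * 100% = 91.65%

91.65%


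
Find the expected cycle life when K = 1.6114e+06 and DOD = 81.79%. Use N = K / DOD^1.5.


Step 1: DOD^1.5 = 81.79^1.5 = 739.69
Step 2: N = 1.6114e+06 / 739.69 = 2178 cycles

2178 cycles


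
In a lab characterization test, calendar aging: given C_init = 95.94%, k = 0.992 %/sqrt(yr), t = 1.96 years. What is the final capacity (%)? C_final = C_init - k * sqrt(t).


sqrt(t) = sqrt(1.96) = 1.4
C_final = 95.94 - 0.992 * 1.4 = 94.55%

94.55%


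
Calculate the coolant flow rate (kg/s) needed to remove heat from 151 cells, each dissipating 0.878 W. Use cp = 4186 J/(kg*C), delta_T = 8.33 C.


Q_total = 151 * 0.878 = 132.58 W
m_dot = Q_total / (cp * dT) = 132.58 / (4186 * 8.33) = 0.003802 kg/s

0.003802 kg/s


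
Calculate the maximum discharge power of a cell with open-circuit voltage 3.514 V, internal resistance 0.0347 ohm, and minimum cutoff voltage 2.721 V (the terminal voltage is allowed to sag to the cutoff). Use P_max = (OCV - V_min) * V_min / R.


P_max = (OCV - V_min) * V_min / R = (3.514 - 2.721) * 2.721 / 0.0347 = 0.793 * 2.721 / 0.0347 = 62.18 W

62.18 W


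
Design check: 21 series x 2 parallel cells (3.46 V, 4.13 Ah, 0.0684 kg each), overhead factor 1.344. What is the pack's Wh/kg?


Step 1: V_pack = 21 * 3.46 = 72.66 V
Step 2: C_pack = 2 * 4.13 = 8.26 Ah
Step 3: E_pack = V_pack * C_pack = 72.66 * 8.26 = 600.17 Wh
Step 4: m_pack = 21 * 2 * 0.0684 * 1.344 = 3.861 kg
Step 5: ED = E_pack / m_pack = 600.17 / 3.861 = 155.4 Wh/kg

155.4 Wh/kg


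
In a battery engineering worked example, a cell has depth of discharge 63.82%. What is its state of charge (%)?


SOC = 100 - DOD = 100 - 63.82 = 36.18%

36.18%


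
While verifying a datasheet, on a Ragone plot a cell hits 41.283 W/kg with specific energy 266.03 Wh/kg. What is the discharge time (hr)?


t = E / P = 266.03 / 41.283 = 6.444 hr

6.444 hr


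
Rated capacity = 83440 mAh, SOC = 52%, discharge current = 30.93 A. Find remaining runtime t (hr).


Convert: C_total = 83440 mAh = 83.44 Ah
Step 1: remaining = SOC/100 * C_total = 52/100 * 83.44 = 43.389 Ah
Step 2: t = remaining / I = 43.389 / 30.93 = 1.403 hr

1.403 hr


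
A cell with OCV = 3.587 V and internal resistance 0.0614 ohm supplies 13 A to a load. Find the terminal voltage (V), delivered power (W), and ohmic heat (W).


Step 1: V_terminal = OCV - I*R = 3.587 - 13 * 0.0614 = 2.7888 V
Step 2: P_out = V_terminal * I = 2.7888 * 13 = 36.25 W
Step 3: Q = I^2 * R = 13^2 * 0.0614 = 10.38 W

V=2.7888 V, P=36.25 W, Q=10.38 W


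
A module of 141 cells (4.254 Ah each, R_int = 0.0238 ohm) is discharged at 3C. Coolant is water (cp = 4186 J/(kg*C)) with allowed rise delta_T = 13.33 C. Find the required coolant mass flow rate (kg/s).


Step 1: I = 3 * 4.254 = 12.762 A
Step 2: Q_cell = I^2 * R = 12.762^2 * 0.0238 = 3.8763 W
Step 3: Q_total = 141 * 3.8763 = 546.56 W
Step 4: m_dot = Q_total / (cp * dT) = 546.56 / (4186 * 13.33) = 0.009795 kg/s

0.009795 kg/s


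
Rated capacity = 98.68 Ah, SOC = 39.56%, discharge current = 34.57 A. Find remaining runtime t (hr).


Step 1: remaining = SOC/100 * C_total = 39.56/100 * 98.68 = 39.038 Ah
Step 2: t = remaining / I = 39.038 / 34.57 = 1.129 hr

1.129 hr


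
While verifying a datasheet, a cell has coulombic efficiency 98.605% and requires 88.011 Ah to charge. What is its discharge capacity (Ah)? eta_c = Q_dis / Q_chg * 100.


Q_dis = eta/100 * Q_chg = 98.605/100 * 88.011 = 86.78 Ah

86.78 Ah


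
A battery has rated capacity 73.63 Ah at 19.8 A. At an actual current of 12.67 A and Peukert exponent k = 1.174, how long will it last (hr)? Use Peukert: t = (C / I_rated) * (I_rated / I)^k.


t_rated = C / I_rated = 73.63 / 19.8 = 3.7187 hr
(I_rated/I)^k = (1.5627)^1.174 = 1.6889
t = t_rated * (I_rated/I)^k = 3.7187 * 1.6889 = 6.281 hr

6.281 hr


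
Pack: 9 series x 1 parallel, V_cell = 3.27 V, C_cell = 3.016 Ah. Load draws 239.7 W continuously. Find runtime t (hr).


Step 1: E_pack = Ns * V_cell * Np * C_cell = 9 * 3.27 * 1 * 3.016 = 88.761 Wh
Step 2: t = E_pack / P = 88.761 / 239.7 = 0.3703 hr

0.3703 hr


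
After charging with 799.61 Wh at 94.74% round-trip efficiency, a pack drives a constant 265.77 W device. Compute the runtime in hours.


Step 1: E_discharge = eta/100 * E_charge = 94.74/100 * 799.61 = 757.55 Wh
Step 2: t = E_discharge / P = 757.55 / 265.77 = 2.850 hr

2.850 hr


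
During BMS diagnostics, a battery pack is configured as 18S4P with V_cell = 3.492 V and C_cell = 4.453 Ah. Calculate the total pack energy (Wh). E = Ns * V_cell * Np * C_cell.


V_pack = 18 * 3.492 = 62.856 V
C_pack = 4 * 4.453 = 17.812 Ah
E = V_pack * C_pack = 62.856 * 17.812 = 1120 Wh

1120 Wh


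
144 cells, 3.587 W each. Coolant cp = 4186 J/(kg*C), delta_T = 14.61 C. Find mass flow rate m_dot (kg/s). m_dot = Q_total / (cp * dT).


Q_total = 144 * 3.587 = 516.53 W
m_dot = Q_total / (cp * dT) = 516.53 / (4186 * 14.61) = 0.008446 kg/s

0.008446 kg/s


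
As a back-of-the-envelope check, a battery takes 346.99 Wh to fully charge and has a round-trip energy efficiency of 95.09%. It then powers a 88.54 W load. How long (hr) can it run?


Step 1: E_discharge = eta/100 * E_charge = 95.09/100 * 346.99 = 329.95 Wh
Step 2: t = E_discharge / P = 329.95 / 88.54 = 3.727 hr

3.727 hr


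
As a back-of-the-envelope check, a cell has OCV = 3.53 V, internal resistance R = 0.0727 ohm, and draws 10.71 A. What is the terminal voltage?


IR drop = 10.71 * 0.0727 = 0.77862 V
V = 3.53 - 0.77862 = 2.751 V

2.751 V


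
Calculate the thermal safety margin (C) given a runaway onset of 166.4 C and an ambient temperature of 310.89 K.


Convert: T_ambient = 310.89 K = 37.74 C
margin = 166.4 - 37.74 = 128.66 C

128.66 C


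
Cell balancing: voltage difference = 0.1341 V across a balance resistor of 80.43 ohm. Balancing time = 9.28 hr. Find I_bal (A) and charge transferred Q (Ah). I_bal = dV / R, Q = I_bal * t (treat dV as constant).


First, Ohm's law: I_bal = 0.1341 V / 80.43 ohm = 0.0016673 A
Then Q = I * t = 0.0016673 A * 9.28 hr = 0.01547 Ah

I=0.0016673 A, Q=0.01547 Ah


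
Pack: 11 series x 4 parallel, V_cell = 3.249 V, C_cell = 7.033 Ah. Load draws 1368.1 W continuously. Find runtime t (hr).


Step 1: E_pack = Ns * V_cell * Np * C_cell = 11 * 3.249 * 4 * 7.033 = 1005.4 Wh
Step 2: t = E_pack / P = 1005.4 / 1368.1 = 0.7349 hr

0.7349 hr


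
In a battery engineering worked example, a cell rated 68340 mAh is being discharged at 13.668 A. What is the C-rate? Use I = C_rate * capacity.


Convert: capacity = 68340 mAh = 68.34 Ah
Rearranging: C_rate = 13.668 / 68.34 = 0.2C

0.2C


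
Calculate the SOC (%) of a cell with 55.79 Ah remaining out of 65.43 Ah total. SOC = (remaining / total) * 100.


SOC = (remaining / total) * 100 = (55.79 / 65.43) * 100 = 85.27%

85.27%


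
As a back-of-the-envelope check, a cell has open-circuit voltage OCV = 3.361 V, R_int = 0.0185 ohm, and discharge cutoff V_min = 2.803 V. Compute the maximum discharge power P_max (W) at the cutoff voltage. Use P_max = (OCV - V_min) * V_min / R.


dV = OCV - V_min = 0.558 V (so I_max = dV / R)
P_max = dV * V_min / R = 0.558 * 2.803 / 0.0185 = 84.54 W

84.54 W


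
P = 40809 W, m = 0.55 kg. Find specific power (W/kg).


Specific power = 40809 W / 0.55 kg = 74200 W/kg

74200 W/kg


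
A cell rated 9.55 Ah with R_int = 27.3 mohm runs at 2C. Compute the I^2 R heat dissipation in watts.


Convert: R = 27.3 mohm = 0.0273 ohm
Step 1: I = C_rate * capacity = 2 * 9.55 = 19.1 A
Step 2: Q = I^2 * R = 19.1^2 * 0.0273 = 364.81 * 0.0273 = 9.959 W

9.959 W


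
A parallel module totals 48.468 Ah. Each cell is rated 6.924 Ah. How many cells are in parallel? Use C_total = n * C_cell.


n = C_total / C_cell = 48.468 / 6.924 = 7

7


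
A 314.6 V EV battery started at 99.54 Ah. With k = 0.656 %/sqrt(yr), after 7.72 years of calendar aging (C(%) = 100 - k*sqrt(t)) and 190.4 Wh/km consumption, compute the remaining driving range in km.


Step 1: capacity retention = 100 - 0.656 * sqrt(7.72) = 100 - 0.656 * 2.7785 = 98.177%
Step 2: C_now = 99.54 * 98.177/100 = 97.725 Ah
Step 3: E_pack = V * C_now = 314.6 * 97.725 = 30744 Wh
Step 4: range = E_pack / consumption = 30744 / 190.4 = 161.5 km

161.5 km


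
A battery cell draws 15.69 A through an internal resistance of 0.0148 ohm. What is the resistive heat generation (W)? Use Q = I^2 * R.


Q = I^2 * R = 15.69^2 * 0.0148 = 3.643 W

3.643 W


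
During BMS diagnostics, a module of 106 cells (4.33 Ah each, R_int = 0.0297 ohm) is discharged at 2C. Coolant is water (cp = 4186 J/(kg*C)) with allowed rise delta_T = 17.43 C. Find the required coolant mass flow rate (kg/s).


Step 1: I = 2 * 4.33 = 8.66 A
Step 2: Q_cell = I^2 * R = 8.66^2 * 0.0297 = 2.2274 W
Step 3: Q_total = 106 * 2.2274 = 236.1 W
Step 4: m_dot = Q_total / (cp * dT) = 236.1 / (4186 * 17.43) = 0.003236 kg/s

0.003236 kg/s


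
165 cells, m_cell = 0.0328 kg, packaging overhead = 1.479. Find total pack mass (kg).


m_pack = n * m_cell * overhead = 165 * 0.0328 * 1.479 = 8.004 kg

8.004 kg


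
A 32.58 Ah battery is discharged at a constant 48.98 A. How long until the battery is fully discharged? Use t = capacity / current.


Runtime = 32.58 Ah / 48.98 A = 0.6652 hr

0.6652 hr


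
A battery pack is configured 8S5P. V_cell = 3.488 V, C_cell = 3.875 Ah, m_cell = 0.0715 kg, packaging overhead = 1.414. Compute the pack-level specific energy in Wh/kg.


Step 1: V_pack = 8 * 3.488 = 27.904 V
Step 2: C_pack = 5 * 3.875 = 19.375 Ah
Step 3: E_pack = V_pack * C_pack = 27.904 * 19.375 = 540.64 Wh
Step 4: m_pack = 8 * 5 * 0.0715 * 1.414 = 4.044 kg
Step 5: ED = E_pack / m_pack = 540.64 / 4.044 = 133.7 Wh/kg

133.7 Wh/kg


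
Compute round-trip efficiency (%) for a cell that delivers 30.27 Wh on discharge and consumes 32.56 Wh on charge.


Round-trip efficiency = 30.27/32.56 * 100% = 92.97%

92.97%


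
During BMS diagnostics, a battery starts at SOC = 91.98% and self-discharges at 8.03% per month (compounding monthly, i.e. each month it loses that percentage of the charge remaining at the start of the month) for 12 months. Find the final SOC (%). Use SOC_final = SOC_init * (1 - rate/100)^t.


decay = (1 - 8.03/100)^12 = 0.36623
SOC_final = 91.98 * 0.36623 = 33.69%

33.69%


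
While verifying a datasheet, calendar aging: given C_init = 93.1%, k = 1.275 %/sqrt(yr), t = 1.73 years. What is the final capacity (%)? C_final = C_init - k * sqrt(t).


Step 1: sqrt(1.73 yr) = 1.3153
Step 2: drop = 1.275 * 1.3153 = 1.677
Step 3: C_final = 93.1 - 1.677 = 91.42%

91.42%


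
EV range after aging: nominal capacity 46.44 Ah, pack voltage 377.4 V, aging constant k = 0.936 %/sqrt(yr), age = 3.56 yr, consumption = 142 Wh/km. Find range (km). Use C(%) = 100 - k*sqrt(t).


Step 1: capacity retention = 100 - 0.936 * sqrt(3.56) = 100 - 0.936 * 1.8868 = 98.234%
Step 2: C_now = 46.44 * 98.234/100 = 45.62 Ah
Step 3: E_pack = V * C_now = 377.4 * 45.62 = 17217 Wh
Step 4: range = E_pack / consumption = 17217 / 142 = 121.2 km

121.2 km


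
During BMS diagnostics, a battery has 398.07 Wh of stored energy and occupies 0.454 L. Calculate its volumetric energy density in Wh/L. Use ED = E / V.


Volumetric ED = 398.07 Wh / 0.454 L = 876.8 Wh/L

876.8 Wh/L


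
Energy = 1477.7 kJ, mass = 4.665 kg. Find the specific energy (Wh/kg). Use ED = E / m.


Convert: E = 1477.7 kJ = 410.47 Wh
ED = E / m = 410.47 / 4.665 = 87.99 Wh/kg

87.99 Wh/kg


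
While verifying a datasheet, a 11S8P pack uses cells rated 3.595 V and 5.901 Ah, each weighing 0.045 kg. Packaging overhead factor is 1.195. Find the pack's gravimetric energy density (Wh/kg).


Step 1: V_pack = 11 * 3.595 = 39.545 V
Step 2: C_pack = 8 * 5.901 = 47.208 Ah
Step 3: E_pack = V_pack * C_pack = 39.545 * 47.208 = 1866.8 Wh
Step 4: m_pack = 11 * 8 * 0.045 * 1.195 = 4.7322 kg
Step 5: ED = E_pack / m_pack = 1866.8 / 4.7322 = 394.5 Wh/kg

394.5 Wh/kg


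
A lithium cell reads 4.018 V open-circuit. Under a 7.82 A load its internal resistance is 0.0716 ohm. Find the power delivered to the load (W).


Step 1: V_terminal = OCV - I*R = 4.018 - 7.82 * 0.0716 = 3.4581 V
Step 2: P_out = V_terminal * I = 3.4581 * 7.82 = 27.04 W

27.04 W


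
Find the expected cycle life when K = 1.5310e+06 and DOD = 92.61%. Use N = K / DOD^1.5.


DOD^1.5 = 891.22
N = K / DOD^1.5 = 1.5310e+06 / 891.22 = 1718

1718 cycles


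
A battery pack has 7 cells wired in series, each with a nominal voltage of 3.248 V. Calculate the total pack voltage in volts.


V_pack = n * V_cell = 7 * 3.248 = 22.736 V

22.736 V


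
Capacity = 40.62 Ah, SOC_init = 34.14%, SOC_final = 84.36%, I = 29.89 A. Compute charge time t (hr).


Step 1: dSOC = 84.36% - 34.14% = 50.22%
Step 2: delta_Ah = 40.62 * 50.22 / 100 = 20.399 Ah
Step 3: t = 20.399 / 29.89 = 0.6825 hr

0.6825 hr


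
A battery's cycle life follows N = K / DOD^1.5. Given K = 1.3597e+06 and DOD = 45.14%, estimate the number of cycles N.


DOD^1.5 = 303.28
N = K / DOD^1.5 = 1.3597e+06 / 303.28 = 4483

4483 cycles


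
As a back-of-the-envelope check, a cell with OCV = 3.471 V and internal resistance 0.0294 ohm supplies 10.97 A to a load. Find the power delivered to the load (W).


Step 1: V_terminal = OCV - I*R = 3.471 - 10.97 * 0.0294 = 3.1485 V
Step 2: P_out = V_terminal * I = 3.1485 * 10.97 = 34.54 W

34.54 W


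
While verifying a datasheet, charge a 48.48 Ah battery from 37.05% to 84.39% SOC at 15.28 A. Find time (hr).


Step 1: dSOC = 84.39% - 37.05% = 47.34%
Step 2: delta_Ah = 48.48 * 47.34 / 100 = 22.95 Ah
Step 3: t = 22.95 / 15.28 = 1.502 hr

1.502 hr


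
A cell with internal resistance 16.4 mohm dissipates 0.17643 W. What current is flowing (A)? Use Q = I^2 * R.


Convert: R = 16.4 mohm = 0.0164 ohm
I = sqrt(Q / R) = sqrt(0.17643 / 0.0164) = sqrt(10.758) = 3.280 A

3.280 A


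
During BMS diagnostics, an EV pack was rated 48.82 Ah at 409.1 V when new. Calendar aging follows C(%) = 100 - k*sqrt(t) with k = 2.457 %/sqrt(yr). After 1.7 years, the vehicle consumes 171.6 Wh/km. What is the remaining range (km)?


Step 1: capacity retention = 100 - 2.457 * sqrt(1.7) = 100 - 2.457 * 1.3038 = 96.797%
Step 2: C_now = 48.82 * 96.797/100 = 47.256 Ah
Step 3: E_pack = V * C_now = 409.1 * 47.256 = 19332 Wh
Step 4: range = E_pack / consumption = 19332 / 171.6 = 112.7 km

112.7 km


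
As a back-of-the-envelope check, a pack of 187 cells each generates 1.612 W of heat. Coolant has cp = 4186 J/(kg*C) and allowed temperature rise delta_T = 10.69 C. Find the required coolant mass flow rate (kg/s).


Q_total = 187 * 1.612 = 301.44 W
m_dot = Q_total / (cp * dT) = 301.44 / (4186 * 10.69) = 0.006736 kg/s

0.006736 kg/s


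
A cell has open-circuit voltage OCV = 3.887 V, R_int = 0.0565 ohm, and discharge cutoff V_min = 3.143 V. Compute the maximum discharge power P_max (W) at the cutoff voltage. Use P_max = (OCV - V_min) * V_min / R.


P_max = (OCV - V_min) * V_min / R = (3.887 - 3.143) * 3.143 / 0.0565 = 0.744 * 3.143 / 0.0565 = 41.39 W

41.39 W


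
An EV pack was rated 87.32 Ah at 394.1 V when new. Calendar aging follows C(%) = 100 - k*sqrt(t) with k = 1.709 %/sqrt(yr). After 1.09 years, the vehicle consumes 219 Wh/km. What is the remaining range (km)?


Step 1: capacity retention = 100 - 1.709 * sqrt(1.09) = 100 - 1.709 * 1.044 = 98.216%
Step 2: C_now = 87.32 * 98.216/100 = 85.762 Ah
Step 3: E_pack = V * C_now = 394.1 * 85.762 = 33799 Wh
Step 4: range = E_pack / consumption = 33799 / 219 = 154.3 km

154.3 km


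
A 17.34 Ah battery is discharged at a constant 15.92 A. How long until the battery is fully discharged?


t = capacity / current = 17.34 / 15.92 = 1.089 hr

1.089 hr


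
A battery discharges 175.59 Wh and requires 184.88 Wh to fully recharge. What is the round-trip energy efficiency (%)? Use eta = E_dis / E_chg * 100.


eta_e = E_dis / E_chg * 100 = 175.59 / 184.88 * 100 = 94.98%

94.98%


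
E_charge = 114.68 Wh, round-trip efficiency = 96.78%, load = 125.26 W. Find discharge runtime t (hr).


Step 1: E_discharge = eta/100 * E_charge = 96.78/100 * 114.68 = 110.99 Wh
Step 2: t = E_discharge / P = 110.99 / 125.26 = 0.8861 hr

0.8861 hr
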